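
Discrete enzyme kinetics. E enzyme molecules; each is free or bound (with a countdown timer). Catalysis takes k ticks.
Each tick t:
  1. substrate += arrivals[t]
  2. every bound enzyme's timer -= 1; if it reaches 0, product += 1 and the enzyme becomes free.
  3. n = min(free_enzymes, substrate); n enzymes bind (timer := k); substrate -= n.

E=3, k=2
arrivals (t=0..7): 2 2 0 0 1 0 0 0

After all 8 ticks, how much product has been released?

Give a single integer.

Answer: 5

Derivation:
t=0: arr=2 -> substrate=0 bound=2 product=0
t=1: arr=2 -> substrate=1 bound=3 product=0
t=2: arr=0 -> substrate=0 bound=2 product=2
t=3: arr=0 -> substrate=0 bound=1 product=3
t=4: arr=1 -> substrate=0 bound=1 product=4
t=5: arr=0 -> substrate=0 bound=1 product=4
t=6: arr=0 -> substrate=0 bound=0 product=5
t=7: arr=0 -> substrate=0 bound=0 product=5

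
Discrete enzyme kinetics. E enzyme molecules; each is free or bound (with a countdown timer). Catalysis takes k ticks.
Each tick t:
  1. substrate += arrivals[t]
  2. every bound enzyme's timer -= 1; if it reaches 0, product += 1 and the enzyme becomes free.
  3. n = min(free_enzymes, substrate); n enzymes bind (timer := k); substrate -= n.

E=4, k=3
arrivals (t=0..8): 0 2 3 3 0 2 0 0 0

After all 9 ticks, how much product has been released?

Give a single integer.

Answer: 8

Derivation:
t=0: arr=0 -> substrate=0 bound=0 product=0
t=1: arr=2 -> substrate=0 bound=2 product=0
t=2: arr=3 -> substrate=1 bound=4 product=0
t=3: arr=3 -> substrate=4 bound=4 product=0
t=4: arr=0 -> substrate=2 bound=4 product=2
t=5: arr=2 -> substrate=2 bound=4 product=4
t=6: arr=0 -> substrate=2 bound=4 product=4
t=7: arr=0 -> substrate=0 bound=4 product=6
t=8: arr=0 -> substrate=0 bound=2 product=8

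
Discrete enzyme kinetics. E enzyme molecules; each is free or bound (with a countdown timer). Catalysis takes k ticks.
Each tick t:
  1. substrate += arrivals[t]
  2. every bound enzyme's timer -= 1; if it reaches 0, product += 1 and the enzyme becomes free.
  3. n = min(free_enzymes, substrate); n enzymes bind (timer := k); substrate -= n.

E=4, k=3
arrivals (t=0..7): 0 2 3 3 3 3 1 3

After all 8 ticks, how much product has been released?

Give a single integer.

Answer: 6

Derivation:
t=0: arr=0 -> substrate=0 bound=0 product=0
t=1: arr=2 -> substrate=0 bound=2 product=0
t=2: arr=3 -> substrate=1 bound=4 product=0
t=3: arr=3 -> substrate=4 bound=4 product=0
t=4: arr=3 -> substrate=5 bound=4 product=2
t=5: arr=3 -> substrate=6 bound=4 product=4
t=6: arr=1 -> substrate=7 bound=4 product=4
t=7: arr=3 -> substrate=8 bound=4 product=6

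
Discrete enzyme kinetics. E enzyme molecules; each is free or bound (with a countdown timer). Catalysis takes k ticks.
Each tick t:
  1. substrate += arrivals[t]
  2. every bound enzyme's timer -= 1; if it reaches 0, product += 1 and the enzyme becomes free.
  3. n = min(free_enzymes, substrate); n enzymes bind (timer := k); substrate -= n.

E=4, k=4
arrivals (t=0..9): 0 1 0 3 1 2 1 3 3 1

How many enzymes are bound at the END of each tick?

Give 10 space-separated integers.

Answer: 0 1 1 4 4 4 4 4 4 4

Derivation:
t=0: arr=0 -> substrate=0 bound=0 product=0
t=1: arr=1 -> substrate=0 bound=1 product=0
t=2: arr=0 -> substrate=0 bound=1 product=0
t=3: arr=3 -> substrate=0 bound=4 product=0
t=4: arr=1 -> substrate=1 bound=4 product=0
t=5: arr=2 -> substrate=2 bound=4 product=1
t=6: arr=1 -> substrate=3 bound=4 product=1
t=7: arr=3 -> substrate=3 bound=4 product=4
t=8: arr=3 -> substrate=6 bound=4 product=4
t=9: arr=1 -> substrate=6 bound=4 product=5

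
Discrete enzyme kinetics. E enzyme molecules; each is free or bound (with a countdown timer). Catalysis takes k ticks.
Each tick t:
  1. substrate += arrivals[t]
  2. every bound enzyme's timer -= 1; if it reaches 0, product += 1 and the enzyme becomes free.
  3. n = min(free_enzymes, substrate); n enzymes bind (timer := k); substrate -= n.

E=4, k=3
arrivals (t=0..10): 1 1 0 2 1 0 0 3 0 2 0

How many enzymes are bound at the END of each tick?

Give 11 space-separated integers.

Answer: 1 2 2 3 3 3 1 3 3 4 2

Derivation:
t=0: arr=1 -> substrate=0 bound=1 product=0
t=1: arr=1 -> substrate=0 bound=2 product=0
t=2: arr=0 -> substrate=0 bound=2 product=0
t=3: arr=2 -> substrate=0 bound=3 product=1
t=4: arr=1 -> substrate=0 bound=3 product=2
t=5: arr=0 -> substrate=0 bound=3 product=2
t=6: arr=0 -> substrate=0 bound=1 product=4
t=7: arr=3 -> substrate=0 bound=3 product=5
t=8: arr=0 -> substrate=0 bound=3 product=5
t=9: arr=2 -> substrate=1 bound=4 product=5
t=10: arr=0 -> substrate=0 bound=2 product=8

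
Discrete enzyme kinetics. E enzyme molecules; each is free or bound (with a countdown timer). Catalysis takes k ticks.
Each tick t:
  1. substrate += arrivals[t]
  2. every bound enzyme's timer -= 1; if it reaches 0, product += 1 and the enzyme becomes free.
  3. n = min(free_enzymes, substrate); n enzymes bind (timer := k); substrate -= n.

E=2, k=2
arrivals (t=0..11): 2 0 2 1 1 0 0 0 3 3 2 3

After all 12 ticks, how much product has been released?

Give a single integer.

t=0: arr=2 -> substrate=0 bound=2 product=0
t=1: arr=0 -> substrate=0 bound=2 product=0
t=2: arr=2 -> substrate=0 bound=2 product=2
t=3: arr=1 -> substrate=1 bound=2 product=2
t=4: arr=1 -> substrate=0 bound=2 product=4
t=5: arr=0 -> substrate=0 bound=2 product=4
t=6: arr=0 -> substrate=0 bound=0 product=6
t=7: arr=0 -> substrate=0 bound=0 product=6
t=8: arr=3 -> substrate=1 bound=2 product=6
t=9: arr=3 -> substrate=4 bound=2 product=6
t=10: arr=2 -> substrate=4 bound=2 product=8
t=11: arr=3 -> substrate=7 bound=2 product=8

Answer: 8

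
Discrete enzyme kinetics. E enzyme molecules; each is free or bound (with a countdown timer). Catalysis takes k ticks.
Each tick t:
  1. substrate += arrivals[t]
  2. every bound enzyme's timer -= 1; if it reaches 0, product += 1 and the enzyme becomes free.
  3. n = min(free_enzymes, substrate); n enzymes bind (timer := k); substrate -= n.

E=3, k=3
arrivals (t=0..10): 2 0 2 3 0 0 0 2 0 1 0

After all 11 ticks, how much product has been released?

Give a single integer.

t=0: arr=2 -> substrate=0 bound=2 product=0
t=1: arr=0 -> substrate=0 bound=2 product=0
t=2: arr=2 -> substrate=1 bound=3 product=0
t=3: arr=3 -> substrate=2 bound=3 product=2
t=4: arr=0 -> substrate=2 bound=3 product=2
t=5: arr=0 -> substrate=1 bound=3 product=3
t=6: arr=0 -> substrate=0 bound=2 product=5
t=7: arr=2 -> substrate=1 bound=3 product=5
t=8: arr=0 -> substrate=0 bound=3 product=6
t=9: arr=1 -> substrate=0 bound=3 product=7
t=10: arr=0 -> substrate=0 bound=2 product=8

Answer: 8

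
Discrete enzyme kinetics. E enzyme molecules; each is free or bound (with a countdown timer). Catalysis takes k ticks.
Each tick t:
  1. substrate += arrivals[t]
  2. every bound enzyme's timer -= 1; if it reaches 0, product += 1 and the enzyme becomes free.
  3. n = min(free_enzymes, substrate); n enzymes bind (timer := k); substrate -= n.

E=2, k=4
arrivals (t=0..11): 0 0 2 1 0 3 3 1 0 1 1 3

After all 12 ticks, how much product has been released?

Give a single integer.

t=0: arr=0 -> substrate=0 bound=0 product=0
t=1: arr=0 -> substrate=0 bound=0 product=0
t=2: arr=2 -> substrate=0 bound=2 product=0
t=3: arr=1 -> substrate=1 bound=2 product=0
t=4: arr=0 -> substrate=1 bound=2 product=0
t=5: arr=3 -> substrate=4 bound=2 product=0
t=6: arr=3 -> substrate=5 bound=2 product=2
t=7: arr=1 -> substrate=6 bound=2 product=2
t=8: arr=0 -> substrate=6 bound=2 product=2
t=9: arr=1 -> substrate=7 bound=2 product=2
t=10: arr=1 -> substrate=6 bound=2 product=4
t=11: arr=3 -> substrate=9 bound=2 product=4

Answer: 4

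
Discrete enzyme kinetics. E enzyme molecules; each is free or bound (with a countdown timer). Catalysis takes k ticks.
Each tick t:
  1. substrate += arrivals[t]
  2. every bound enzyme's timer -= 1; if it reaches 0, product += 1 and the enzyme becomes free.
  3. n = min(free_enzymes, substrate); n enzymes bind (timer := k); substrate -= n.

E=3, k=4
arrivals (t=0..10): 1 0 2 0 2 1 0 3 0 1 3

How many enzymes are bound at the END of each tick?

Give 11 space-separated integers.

Answer: 1 1 3 3 3 3 3 3 3 3 3

Derivation:
t=0: arr=1 -> substrate=0 bound=1 product=0
t=1: arr=0 -> substrate=0 bound=1 product=0
t=2: arr=2 -> substrate=0 bound=3 product=0
t=3: arr=0 -> substrate=0 bound=3 product=0
t=4: arr=2 -> substrate=1 bound=3 product=1
t=5: arr=1 -> substrate=2 bound=3 product=1
t=6: arr=0 -> substrate=0 bound=3 product=3
t=7: arr=3 -> substrate=3 bound=3 product=3
t=8: arr=0 -> substrate=2 bound=3 product=4
t=9: arr=1 -> substrate=3 bound=3 product=4
t=10: arr=3 -> substrate=4 bound=3 product=6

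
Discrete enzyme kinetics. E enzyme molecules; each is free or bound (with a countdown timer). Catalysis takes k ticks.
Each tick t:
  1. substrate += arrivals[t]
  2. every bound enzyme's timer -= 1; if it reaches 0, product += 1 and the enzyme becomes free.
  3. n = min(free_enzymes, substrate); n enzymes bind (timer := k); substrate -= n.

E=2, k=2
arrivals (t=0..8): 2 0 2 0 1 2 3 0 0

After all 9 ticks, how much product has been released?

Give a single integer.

t=0: arr=2 -> substrate=0 bound=2 product=0
t=1: arr=0 -> substrate=0 bound=2 product=0
t=2: arr=2 -> substrate=0 bound=2 product=2
t=3: arr=0 -> substrate=0 bound=2 product=2
t=4: arr=1 -> substrate=0 bound=1 product=4
t=5: arr=2 -> substrate=1 bound=2 product=4
t=6: arr=3 -> substrate=3 bound=2 product=5
t=7: arr=0 -> substrate=2 bound=2 product=6
t=8: arr=0 -> substrate=1 bound=2 product=7

Answer: 7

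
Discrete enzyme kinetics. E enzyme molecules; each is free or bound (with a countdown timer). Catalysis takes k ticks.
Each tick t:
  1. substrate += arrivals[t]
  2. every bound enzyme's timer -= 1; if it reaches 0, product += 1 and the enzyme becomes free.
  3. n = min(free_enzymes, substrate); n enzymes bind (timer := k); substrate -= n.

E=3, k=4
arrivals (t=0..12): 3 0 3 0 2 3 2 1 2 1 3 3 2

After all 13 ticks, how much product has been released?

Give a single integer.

t=0: arr=3 -> substrate=0 bound=3 product=0
t=1: arr=0 -> substrate=0 bound=3 product=0
t=2: arr=3 -> substrate=3 bound=3 product=0
t=3: arr=0 -> substrate=3 bound=3 product=0
t=4: arr=2 -> substrate=2 bound=3 product=3
t=5: arr=3 -> substrate=5 bound=3 product=3
t=6: arr=2 -> substrate=7 bound=3 product=3
t=7: arr=1 -> substrate=8 bound=3 product=3
t=8: arr=2 -> substrate=7 bound=3 product=6
t=9: arr=1 -> substrate=8 bound=3 product=6
t=10: arr=3 -> substrate=11 bound=3 product=6
t=11: arr=3 -> substrate=14 bound=3 product=6
t=12: arr=2 -> substrate=13 bound=3 product=9

Answer: 9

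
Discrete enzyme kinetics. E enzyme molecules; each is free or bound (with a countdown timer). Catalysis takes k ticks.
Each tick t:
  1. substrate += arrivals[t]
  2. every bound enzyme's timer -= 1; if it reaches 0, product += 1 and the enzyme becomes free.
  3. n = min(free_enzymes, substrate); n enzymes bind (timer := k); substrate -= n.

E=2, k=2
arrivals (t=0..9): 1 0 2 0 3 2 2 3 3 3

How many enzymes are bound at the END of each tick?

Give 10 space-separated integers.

Answer: 1 1 2 2 2 2 2 2 2 2

Derivation:
t=0: arr=1 -> substrate=0 bound=1 product=0
t=1: arr=0 -> substrate=0 bound=1 product=0
t=2: arr=2 -> substrate=0 bound=2 product=1
t=3: arr=0 -> substrate=0 bound=2 product=1
t=4: arr=3 -> substrate=1 bound=2 product=3
t=5: arr=2 -> substrate=3 bound=2 product=3
t=6: arr=2 -> substrate=3 bound=2 product=5
t=7: arr=3 -> substrate=6 bound=2 product=5
t=8: arr=3 -> substrate=7 bound=2 product=7
t=9: arr=3 -> substrate=10 bound=2 product=7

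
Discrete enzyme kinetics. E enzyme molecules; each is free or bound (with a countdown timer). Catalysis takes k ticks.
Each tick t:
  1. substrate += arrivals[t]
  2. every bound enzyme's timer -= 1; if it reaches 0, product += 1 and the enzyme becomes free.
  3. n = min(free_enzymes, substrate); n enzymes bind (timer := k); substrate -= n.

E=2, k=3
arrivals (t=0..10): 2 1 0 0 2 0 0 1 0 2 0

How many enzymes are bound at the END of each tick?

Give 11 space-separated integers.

Answer: 2 2 2 1 2 2 2 2 2 2 2

Derivation:
t=0: arr=2 -> substrate=0 bound=2 product=0
t=1: arr=1 -> substrate=1 bound=2 product=0
t=2: arr=0 -> substrate=1 bound=2 product=0
t=3: arr=0 -> substrate=0 bound=1 product=2
t=4: arr=2 -> substrate=1 bound=2 product=2
t=5: arr=0 -> substrate=1 bound=2 product=2
t=6: arr=0 -> substrate=0 bound=2 product=3
t=7: arr=1 -> substrate=0 bound=2 product=4
t=8: arr=0 -> substrate=0 bound=2 product=4
t=9: arr=2 -> substrate=1 bound=2 product=5
t=10: arr=0 -> substrate=0 bound=2 product=6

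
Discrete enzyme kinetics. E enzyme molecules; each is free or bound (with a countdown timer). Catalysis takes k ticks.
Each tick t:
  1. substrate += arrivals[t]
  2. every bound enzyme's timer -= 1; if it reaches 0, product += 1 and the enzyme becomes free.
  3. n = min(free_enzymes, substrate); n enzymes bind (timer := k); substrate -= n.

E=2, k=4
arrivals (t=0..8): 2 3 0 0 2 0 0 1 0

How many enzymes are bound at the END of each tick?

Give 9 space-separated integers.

t=0: arr=2 -> substrate=0 bound=2 product=0
t=1: arr=3 -> substrate=3 bound=2 product=0
t=2: arr=0 -> substrate=3 bound=2 product=0
t=3: arr=0 -> substrate=3 bound=2 product=0
t=4: arr=2 -> substrate=3 bound=2 product=2
t=5: arr=0 -> substrate=3 bound=2 product=2
t=6: arr=0 -> substrate=3 bound=2 product=2
t=7: arr=1 -> substrate=4 bound=2 product=2
t=8: arr=0 -> substrate=2 bound=2 product=4

Answer: 2 2 2 2 2 2 2 2 2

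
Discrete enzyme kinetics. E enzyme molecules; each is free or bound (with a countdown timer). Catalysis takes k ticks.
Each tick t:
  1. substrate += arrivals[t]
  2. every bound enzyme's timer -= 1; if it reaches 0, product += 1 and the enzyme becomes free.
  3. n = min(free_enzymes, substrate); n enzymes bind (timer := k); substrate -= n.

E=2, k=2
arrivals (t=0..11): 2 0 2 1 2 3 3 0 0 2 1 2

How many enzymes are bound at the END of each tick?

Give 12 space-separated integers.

t=0: arr=2 -> substrate=0 bound=2 product=0
t=1: arr=0 -> substrate=0 bound=2 product=0
t=2: arr=2 -> substrate=0 bound=2 product=2
t=3: arr=1 -> substrate=1 bound=2 product=2
t=4: arr=2 -> substrate=1 bound=2 product=4
t=5: arr=3 -> substrate=4 bound=2 product=4
t=6: arr=3 -> substrate=5 bound=2 product=6
t=7: arr=0 -> substrate=5 bound=2 product=6
t=8: arr=0 -> substrate=3 bound=2 product=8
t=9: arr=2 -> substrate=5 bound=2 product=8
t=10: arr=1 -> substrate=4 bound=2 product=10
t=11: arr=2 -> substrate=6 bound=2 product=10

Answer: 2 2 2 2 2 2 2 2 2 2 2 2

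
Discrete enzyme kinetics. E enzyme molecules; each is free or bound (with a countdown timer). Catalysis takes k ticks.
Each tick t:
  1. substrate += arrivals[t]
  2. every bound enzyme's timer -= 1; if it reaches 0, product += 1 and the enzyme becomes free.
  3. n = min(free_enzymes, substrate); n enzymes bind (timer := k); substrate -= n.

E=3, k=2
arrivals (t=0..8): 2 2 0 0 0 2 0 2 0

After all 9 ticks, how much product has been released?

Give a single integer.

t=0: arr=2 -> substrate=0 bound=2 product=0
t=1: arr=2 -> substrate=1 bound=3 product=0
t=2: arr=0 -> substrate=0 bound=2 product=2
t=3: arr=0 -> substrate=0 bound=1 product=3
t=4: arr=0 -> substrate=0 bound=0 product=4
t=5: arr=2 -> substrate=0 bound=2 product=4
t=6: arr=0 -> substrate=0 bound=2 product=4
t=7: arr=2 -> substrate=0 bound=2 product=6
t=8: arr=0 -> substrate=0 bound=2 product=6

Answer: 6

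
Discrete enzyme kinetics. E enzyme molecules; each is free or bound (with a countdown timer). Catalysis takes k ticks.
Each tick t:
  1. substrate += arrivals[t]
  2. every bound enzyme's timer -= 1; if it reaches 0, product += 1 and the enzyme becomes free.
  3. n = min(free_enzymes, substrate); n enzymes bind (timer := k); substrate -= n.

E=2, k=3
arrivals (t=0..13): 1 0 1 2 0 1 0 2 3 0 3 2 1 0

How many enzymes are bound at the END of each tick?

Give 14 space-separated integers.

Answer: 1 1 2 2 2 2 2 2 2 2 2 2 2 2

Derivation:
t=0: arr=1 -> substrate=0 bound=1 product=0
t=1: arr=0 -> substrate=0 bound=1 product=0
t=2: arr=1 -> substrate=0 bound=2 product=0
t=3: arr=2 -> substrate=1 bound=2 product=1
t=4: arr=0 -> substrate=1 bound=2 product=1
t=5: arr=1 -> substrate=1 bound=2 product=2
t=6: arr=0 -> substrate=0 bound=2 product=3
t=7: arr=2 -> substrate=2 bound=2 product=3
t=8: arr=3 -> substrate=4 bound=2 product=4
t=9: arr=0 -> substrate=3 bound=2 product=5
t=10: arr=3 -> substrate=6 bound=2 product=5
t=11: arr=2 -> substrate=7 bound=2 product=6
t=12: arr=1 -> substrate=7 bound=2 product=7
t=13: arr=0 -> substrate=7 bound=2 product=7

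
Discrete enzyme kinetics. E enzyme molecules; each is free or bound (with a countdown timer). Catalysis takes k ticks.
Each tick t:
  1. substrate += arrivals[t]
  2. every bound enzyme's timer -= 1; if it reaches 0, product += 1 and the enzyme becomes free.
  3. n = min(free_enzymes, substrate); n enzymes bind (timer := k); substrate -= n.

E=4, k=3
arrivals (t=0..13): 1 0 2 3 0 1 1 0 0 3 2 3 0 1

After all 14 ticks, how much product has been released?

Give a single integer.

t=0: arr=1 -> substrate=0 bound=1 product=0
t=1: arr=0 -> substrate=0 bound=1 product=0
t=2: arr=2 -> substrate=0 bound=3 product=0
t=3: arr=3 -> substrate=1 bound=4 product=1
t=4: arr=0 -> substrate=1 bound=4 product=1
t=5: arr=1 -> substrate=0 bound=4 product=3
t=6: arr=1 -> substrate=0 bound=3 product=5
t=7: arr=0 -> substrate=0 bound=3 product=5
t=8: arr=0 -> substrate=0 bound=1 product=7
t=9: arr=3 -> substrate=0 bound=3 product=8
t=10: arr=2 -> substrate=1 bound=4 product=8
t=11: arr=3 -> substrate=4 bound=4 product=8
t=12: arr=0 -> substrate=1 bound=4 product=11
t=13: arr=1 -> substrate=1 bound=4 product=12

Answer: 12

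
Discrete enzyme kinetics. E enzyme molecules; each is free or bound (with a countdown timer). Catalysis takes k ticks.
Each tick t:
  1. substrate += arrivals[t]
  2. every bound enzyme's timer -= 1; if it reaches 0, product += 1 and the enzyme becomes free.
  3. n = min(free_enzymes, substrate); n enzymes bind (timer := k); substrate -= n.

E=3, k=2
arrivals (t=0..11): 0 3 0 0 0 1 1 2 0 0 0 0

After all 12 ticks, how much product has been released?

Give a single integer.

t=0: arr=0 -> substrate=0 bound=0 product=0
t=1: arr=3 -> substrate=0 bound=3 product=0
t=2: arr=0 -> substrate=0 bound=3 product=0
t=3: arr=0 -> substrate=0 bound=0 product=3
t=4: arr=0 -> substrate=0 bound=0 product=3
t=5: arr=1 -> substrate=0 bound=1 product=3
t=6: arr=1 -> substrate=0 bound=2 product=3
t=7: arr=2 -> substrate=0 bound=3 product=4
t=8: arr=0 -> substrate=0 bound=2 product=5
t=9: arr=0 -> substrate=0 bound=0 product=7
t=10: arr=0 -> substrate=0 bound=0 product=7
t=11: arr=0 -> substrate=0 bound=0 product=7

Answer: 7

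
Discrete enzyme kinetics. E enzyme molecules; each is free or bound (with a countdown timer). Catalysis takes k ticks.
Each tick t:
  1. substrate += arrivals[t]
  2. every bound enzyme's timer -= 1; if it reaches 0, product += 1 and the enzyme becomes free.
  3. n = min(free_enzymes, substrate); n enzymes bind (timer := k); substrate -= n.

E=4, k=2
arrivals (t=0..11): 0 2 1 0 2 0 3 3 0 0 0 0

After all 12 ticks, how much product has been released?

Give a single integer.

t=0: arr=0 -> substrate=0 bound=0 product=0
t=1: arr=2 -> substrate=0 bound=2 product=0
t=2: arr=1 -> substrate=0 bound=3 product=0
t=3: arr=0 -> substrate=0 bound=1 product=2
t=4: arr=2 -> substrate=0 bound=2 product=3
t=5: arr=0 -> substrate=0 bound=2 product=3
t=6: arr=3 -> substrate=0 bound=3 product=5
t=7: arr=3 -> substrate=2 bound=4 product=5
t=8: arr=0 -> substrate=0 bound=3 product=8
t=9: arr=0 -> substrate=0 bound=2 product=9
t=10: arr=0 -> substrate=0 bound=0 product=11
t=11: arr=0 -> substrate=0 bound=0 product=11

Answer: 11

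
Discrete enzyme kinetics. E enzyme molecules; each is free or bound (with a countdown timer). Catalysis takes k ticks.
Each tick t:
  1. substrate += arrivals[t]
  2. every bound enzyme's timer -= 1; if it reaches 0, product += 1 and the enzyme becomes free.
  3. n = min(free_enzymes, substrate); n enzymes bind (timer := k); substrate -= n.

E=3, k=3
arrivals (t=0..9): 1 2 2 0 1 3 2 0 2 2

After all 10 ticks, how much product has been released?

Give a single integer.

Answer: 7

Derivation:
t=0: arr=1 -> substrate=0 bound=1 product=0
t=1: arr=2 -> substrate=0 bound=3 product=0
t=2: arr=2 -> substrate=2 bound=3 product=0
t=3: arr=0 -> substrate=1 bound=3 product=1
t=4: arr=1 -> substrate=0 bound=3 product=3
t=5: arr=3 -> substrate=3 bound=3 product=3
t=6: arr=2 -> substrate=4 bound=3 product=4
t=7: arr=0 -> substrate=2 bound=3 product=6
t=8: arr=2 -> substrate=4 bound=3 product=6
t=9: arr=2 -> substrate=5 bound=3 product=7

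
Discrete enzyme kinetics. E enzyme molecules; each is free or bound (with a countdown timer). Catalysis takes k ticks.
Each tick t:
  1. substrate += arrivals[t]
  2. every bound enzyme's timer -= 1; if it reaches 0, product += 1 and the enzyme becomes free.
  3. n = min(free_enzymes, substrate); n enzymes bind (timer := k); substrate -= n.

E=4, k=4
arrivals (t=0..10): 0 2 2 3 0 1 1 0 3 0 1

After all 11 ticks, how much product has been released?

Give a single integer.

Answer: 8

Derivation:
t=0: arr=0 -> substrate=0 bound=0 product=0
t=1: arr=2 -> substrate=0 bound=2 product=0
t=2: arr=2 -> substrate=0 bound=4 product=0
t=3: arr=3 -> substrate=3 bound=4 product=0
t=4: arr=0 -> substrate=3 bound=4 product=0
t=5: arr=1 -> substrate=2 bound=4 product=2
t=6: arr=1 -> substrate=1 bound=4 product=4
t=7: arr=0 -> substrate=1 bound=4 product=4
t=8: arr=3 -> substrate=4 bound=4 product=4
t=9: arr=0 -> substrate=2 bound=4 product=6
t=10: arr=1 -> substrate=1 bound=4 product=8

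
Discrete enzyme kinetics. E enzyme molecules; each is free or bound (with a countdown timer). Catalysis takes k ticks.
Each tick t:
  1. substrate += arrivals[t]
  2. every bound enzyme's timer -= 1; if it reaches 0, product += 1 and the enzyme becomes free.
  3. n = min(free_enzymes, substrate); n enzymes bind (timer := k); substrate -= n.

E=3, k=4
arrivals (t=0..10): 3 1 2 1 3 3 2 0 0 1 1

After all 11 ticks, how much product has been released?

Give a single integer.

t=0: arr=3 -> substrate=0 bound=3 product=0
t=1: arr=1 -> substrate=1 bound=3 product=0
t=2: arr=2 -> substrate=3 bound=3 product=0
t=3: arr=1 -> substrate=4 bound=3 product=0
t=4: arr=3 -> substrate=4 bound=3 product=3
t=5: arr=3 -> substrate=7 bound=3 product=3
t=6: arr=2 -> substrate=9 bound=3 product=3
t=7: arr=0 -> substrate=9 bound=3 product=3
t=8: arr=0 -> substrate=6 bound=3 product=6
t=9: arr=1 -> substrate=7 bound=3 product=6
t=10: arr=1 -> substrate=8 bound=3 product=6

Answer: 6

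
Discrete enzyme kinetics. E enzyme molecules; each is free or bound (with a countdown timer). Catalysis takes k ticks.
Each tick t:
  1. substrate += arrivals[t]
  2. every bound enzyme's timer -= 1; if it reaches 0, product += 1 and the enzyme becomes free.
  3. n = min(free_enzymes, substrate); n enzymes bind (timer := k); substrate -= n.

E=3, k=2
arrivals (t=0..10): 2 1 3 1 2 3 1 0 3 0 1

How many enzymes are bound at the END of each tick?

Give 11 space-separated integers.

Answer: 2 3 3 3 3 3 3 3 3 3 3

Derivation:
t=0: arr=2 -> substrate=0 bound=2 product=0
t=1: arr=1 -> substrate=0 bound=3 product=0
t=2: arr=3 -> substrate=1 bound=3 product=2
t=3: arr=1 -> substrate=1 bound=3 product=3
t=4: arr=2 -> substrate=1 bound=3 product=5
t=5: arr=3 -> substrate=3 bound=3 product=6
t=6: arr=1 -> substrate=2 bound=3 product=8
t=7: arr=0 -> substrate=1 bound=3 product=9
t=8: arr=3 -> substrate=2 bound=3 product=11
t=9: arr=0 -> substrate=1 bound=3 product=12
t=10: arr=1 -> substrate=0 bound=3 product=14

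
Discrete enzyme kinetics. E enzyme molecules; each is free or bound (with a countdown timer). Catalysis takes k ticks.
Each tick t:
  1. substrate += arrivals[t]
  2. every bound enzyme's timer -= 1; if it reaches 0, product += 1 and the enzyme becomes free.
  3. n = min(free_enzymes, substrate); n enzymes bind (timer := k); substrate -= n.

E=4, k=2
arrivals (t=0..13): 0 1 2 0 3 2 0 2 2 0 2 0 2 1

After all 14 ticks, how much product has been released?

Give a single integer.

Answer: 14

Derivation:
t=0: arr=0 -> substrate=0 bound=0 product=0
t=1: arr=1 -> substrate=0 bound=1 product=0
t=2: arr=2 -> substrate=0 bound=3 product=0
t=3: arr=0 -> substrate=0 bound=2 product=1
t=4: arr=3 -> substrate=0 bound=3 product=3
t=5: arr=2 -> substrate=1 bound=4 product=3
t=6: arr=0 -> substrate=0 bound=2 product=6
t=7: arr=2 -> substrate=0 bound=3 product=7
t=8: arr=2 -> substrate=0 bound=4 product=8
t=9: arr=0 -> substrate=0 bound=2 product=10
t=10: arr=2 -> substrate=0 bound=2 product=12
t=11: arr=0 -> substrate=0 bound=2 product=12
t=12: arr=2 -> substrate=0 bound=2 product=14
t=13: arr=1 -> substrate=0 bound=3 product=14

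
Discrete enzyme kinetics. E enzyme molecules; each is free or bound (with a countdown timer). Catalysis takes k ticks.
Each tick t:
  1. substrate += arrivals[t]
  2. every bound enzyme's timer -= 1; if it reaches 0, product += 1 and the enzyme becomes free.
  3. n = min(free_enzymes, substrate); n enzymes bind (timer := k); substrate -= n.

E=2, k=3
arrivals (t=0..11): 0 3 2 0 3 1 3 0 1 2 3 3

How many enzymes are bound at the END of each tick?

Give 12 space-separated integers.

t=0: arr=0 -> substrate=0 bound=0 product=0
t=1: arr=3 -> substrate=1 bound=2 product=0
t=2: arr=2 -> substrate=3 bound=2 product=0
t=3: arr=0 -> substrate=3 bound=2 product=0
t=4: arr=3 -> substrate=4 bound=2 product=2
t=5: arr=1 -> substrate=5 bound=2 product=2
t=6: arr=3 -> substrate=8 bound=2 product=2
t=7: arr=0 -> substrate=6 bound=2 product=4
t=8: arr=1 -> substrate=7 bound=2 product=4
t=9: arr=2 -> substrate=9 bound=2 product=4
t=10: arr=3 -> substrate=10 bound=2 product=6
t=11: arr=3 -> substrate=13 bound=2 product=6

Answer: 0 2 2 2 2 2 2 2 2 2 2 2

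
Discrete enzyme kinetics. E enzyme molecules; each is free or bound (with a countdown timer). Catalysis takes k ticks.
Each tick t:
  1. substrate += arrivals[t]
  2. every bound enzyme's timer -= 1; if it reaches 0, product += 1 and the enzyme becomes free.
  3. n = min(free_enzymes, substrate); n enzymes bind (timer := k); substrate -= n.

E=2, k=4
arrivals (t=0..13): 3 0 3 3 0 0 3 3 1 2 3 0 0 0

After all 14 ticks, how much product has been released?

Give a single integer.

t=0: arr=3 -> substrate=1 bound=2 product=0
t=1: arr=0 -> substrate=1 bound=2 product=0
t=2: arr=3 -> substrate=4 bound=2 product=0
t=3: arr=3 -> substrate=7 bound=2 product=0
t=4: arr=0 -> substrate=5 bound=2 product=2
t=5: arr=0 -> substrate=5 bound=2 product=2
t=6: arr=3 -> substrate=8 bound=2 product=2
t=7: arr=3 -> substrate=11 bound=2 product=2
t=8: arr=1 -> substrate=10 bound=2 product=4
t=9: arr=2 -> substrate=12 bound=2 product=4
t=10: arr=3 -> substrate=15 bound=2 product=4
t=11: arr=0 -> substrate=15 bound=2 product=4
t=12: arr=0 -> substrate=13 bound=2 product=6
t=13: arr=0 -> substrate=13 bound=2 product=6

Answer: 6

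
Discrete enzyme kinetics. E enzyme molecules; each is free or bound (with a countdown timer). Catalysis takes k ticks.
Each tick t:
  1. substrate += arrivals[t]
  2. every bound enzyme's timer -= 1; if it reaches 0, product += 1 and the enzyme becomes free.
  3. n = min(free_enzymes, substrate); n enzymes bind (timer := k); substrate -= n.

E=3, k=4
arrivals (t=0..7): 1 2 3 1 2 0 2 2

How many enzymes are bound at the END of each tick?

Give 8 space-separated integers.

t=0: arr=1 -> substrate=0 bound=1 product=0
t=1: arr=2 -> substrate=0 bound=3 product=0
t=2: arr=3 -> substrate=3 bound=3 product=0
t=3: arr=1 -> substrate=4 bound=3 product=0
t=4: arr=2 -> substrate=5 bound=3 product=1
t=5: arr=0 -> substrate=3 bound=3 product=3
t=6: arr=2 -> substrate=5 bound=3 product=3
t=7: arr=2 -> substrate=7 bound=3 product=3

Answer: 1 3 3 3 3 3 3 3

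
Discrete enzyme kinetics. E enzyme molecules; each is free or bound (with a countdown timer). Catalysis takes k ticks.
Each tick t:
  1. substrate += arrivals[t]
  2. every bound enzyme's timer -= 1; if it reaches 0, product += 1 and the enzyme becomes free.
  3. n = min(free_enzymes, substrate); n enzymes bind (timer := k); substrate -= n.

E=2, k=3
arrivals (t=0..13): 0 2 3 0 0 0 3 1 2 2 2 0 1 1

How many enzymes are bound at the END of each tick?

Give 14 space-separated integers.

t=0: arr=0 -> substrate=0 bound=0 product=0
t=1: arr=2 -> substrate=0 bound=2 product=0
t=2: arr=3 -> substrate=3 bound=2 product=0
t=3: arr=0 -> substrate=3 bound=2 product=0
t=4: arr=0 -> substrate=1 bound=2 product=2
t=5: arr=0 -> substrate=1 bound=2 product=2
t=6: arr=3 -> substrate=4 bound=2 product=2
t=7: arr=1 -> substrate=3 bound=2 product=4
t=8: arr=2 -> substrate=5 bound=2 product=4
t=9: arr=2 -> substrate=7 bound=2 product=4
t=10: arr=2 -> substrate=7 bound=2 product=6
t=11: arr=0 -> substrate=7 bound=2 product=6
t=12: arr=1 -> substrate=8 bound=2 product=6
t=13: arr=1 -> substrate=7 bound=2 product=8

Answer: 0 2 2 2 2 2 2 2 2 2 2 2 2 2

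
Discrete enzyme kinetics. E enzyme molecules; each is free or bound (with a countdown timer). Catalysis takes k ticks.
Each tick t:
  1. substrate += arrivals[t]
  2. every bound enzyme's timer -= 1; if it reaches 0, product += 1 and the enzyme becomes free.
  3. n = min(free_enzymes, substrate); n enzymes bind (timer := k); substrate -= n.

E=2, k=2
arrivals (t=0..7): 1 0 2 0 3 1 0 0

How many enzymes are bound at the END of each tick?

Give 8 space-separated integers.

t=0: arr=1 -> substrate=0 bound=1 product=0
t=1: arr=0 -> substrate=0 bound=1 product=0
t=2: arr=2 -> substrate=0 bound=2 product=1
t=3: arr=0 -> substrate=0 bound=2 product=1
t=4: arr=3 -> substrate=1 bound=2 product=3
t=5: arr=1 -> substrate=2 bound=2 product=3
t=6: arr=0 -> substrate=0 bound=2 product=5
t=7: arr=0 -> substrate=0 bound=2 product=5

Answer: 1 1 2 2 2 2 2 2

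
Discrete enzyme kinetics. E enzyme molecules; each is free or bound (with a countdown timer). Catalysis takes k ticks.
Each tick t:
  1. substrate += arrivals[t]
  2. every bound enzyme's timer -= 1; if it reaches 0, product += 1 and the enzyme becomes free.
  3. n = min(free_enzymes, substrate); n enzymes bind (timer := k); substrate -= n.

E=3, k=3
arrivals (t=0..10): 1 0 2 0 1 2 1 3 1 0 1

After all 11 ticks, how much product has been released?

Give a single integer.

Answer: 7

Derivation:
t=0: arr=1 -> substrate=0 bound=1 product=0
t=1: arr=0 -> substrate=0 bound=1 product=0
t=2: arr=2 -> substrate=0 bound=3 product=0
t=3: arr=0 -> substrate=0 bound=2 product=1
t=4: arr=1 -> substrate=0 bound=3 product=1
t=5: arr=2 -> substrate=0 bound=3 product=3
t=6: arr=1 -> substrate=1 bound=3 product=3
t=7: arr=3 -> substrate=3 bound=3 product=4
t=8: arr=1 -> substrate=2 bound=3 product=6
t=9: arr=0 -> substrate=2 bound=3 product=6
t=10: arr=1 -> substrate=2 bound=3 product=7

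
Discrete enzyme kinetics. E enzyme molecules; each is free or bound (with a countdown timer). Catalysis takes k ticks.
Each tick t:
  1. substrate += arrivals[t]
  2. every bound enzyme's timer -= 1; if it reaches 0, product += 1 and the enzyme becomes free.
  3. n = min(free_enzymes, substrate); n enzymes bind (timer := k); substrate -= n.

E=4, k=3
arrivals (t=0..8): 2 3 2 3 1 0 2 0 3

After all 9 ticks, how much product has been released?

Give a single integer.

t=0: arr=2 -> substrate=0 bound=2 product=0
t=1: arr=3 -> substrate=1 bound=4 product=0
t=2: arr=2 -> substrate=3 bound=4 product=0
t=3: arr=3 -> substrate=4 bound=4 product=2
t=4: arr=1 -> substrate=3 bound=4 product=4
t=5: arr=0 -> substrate=3 bound=4 product=4
t=6: arr=2 -> substrate=3 bound=4 product=6
t=7: arr=0 -> substrate=1 bound=4 product=8
t=8: arr=3 -> substrate=4 bound=4 product=8

Answer: 8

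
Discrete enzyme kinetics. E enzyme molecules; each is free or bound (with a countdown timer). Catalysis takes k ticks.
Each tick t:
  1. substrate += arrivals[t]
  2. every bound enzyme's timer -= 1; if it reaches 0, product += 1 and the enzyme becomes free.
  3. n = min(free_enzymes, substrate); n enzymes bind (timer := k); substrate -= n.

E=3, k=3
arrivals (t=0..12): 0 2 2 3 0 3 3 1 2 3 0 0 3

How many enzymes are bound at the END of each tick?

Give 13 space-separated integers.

Answer: 0 2 3 3 3 3 3 3 3 3 3 3 3

Derivation:
t=0: arr=0 -> substrate=0 bound=0 product=0
t=1: arr=2 -> substrate=0 bound=2 product=0
t=2: arr=2 -> substrate=1 bound=3 product=0
t=3: arr=3 -> substrate=4 bound=3 product=0
t=4: arr=0 -> substrate=2 bound=3 product=2
t=5: arr=3 -> substrate=4 bound=3 product=3
t=6: arr=3 -> substrate=7 bound=3 product=3
t=7: arr=1 -> substrate=6 bound=3 product=5
t=8: arr=2 -> substrate=7 bound=3 product=6
t=9: arr=3 -> substrate=10 bound=3 product=6
t=10: arr=0 -> substrate=8 bound=3 product=8
t=11: arr=0 -> substrate=7 bound=3 product=9
t=12: arr=3 -> substrate=10 bound=3 product=9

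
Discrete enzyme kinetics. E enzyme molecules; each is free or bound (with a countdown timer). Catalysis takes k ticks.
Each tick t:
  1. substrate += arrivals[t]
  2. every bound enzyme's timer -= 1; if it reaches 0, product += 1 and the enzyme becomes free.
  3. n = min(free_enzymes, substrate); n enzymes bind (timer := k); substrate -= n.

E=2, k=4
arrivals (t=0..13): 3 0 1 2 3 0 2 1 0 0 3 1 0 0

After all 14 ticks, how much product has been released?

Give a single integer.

Answer: 6

Derivation:
t=0: arr=3 -> substrate=1 bound=2 product=0
t=1: arr=0 -> substrate=1 bound=2 product=0
t=2: arr=1 -> substrate=2 bound=2 product=0
t=3: arr=2 -> substrate=4 bound=2 product=0
t=4: arr=3 -> substrate=5 bound=2 product=2
t=5: arr=0 -> substrate=5 bound=2 product=2
t=6: arr=2 -> substrate=7 bound=2 product=2
t=7: arr=1 -> substrate=8 bound=2 product=2
t=8: arr=0 -> substrate=6 bound=2 product=4
t=9: arr=0 -> substrate=6 bound=2 product=4
t=10: arr=3 -> substrate=9 bound=2 product=4
t=11: arr=1 -> substrate=10 bound=2 product=4
t=12: arr=0 -> substrate=8 bound=2 product=6
t=13: arr=0 -> substrate=8 bound=2 product=6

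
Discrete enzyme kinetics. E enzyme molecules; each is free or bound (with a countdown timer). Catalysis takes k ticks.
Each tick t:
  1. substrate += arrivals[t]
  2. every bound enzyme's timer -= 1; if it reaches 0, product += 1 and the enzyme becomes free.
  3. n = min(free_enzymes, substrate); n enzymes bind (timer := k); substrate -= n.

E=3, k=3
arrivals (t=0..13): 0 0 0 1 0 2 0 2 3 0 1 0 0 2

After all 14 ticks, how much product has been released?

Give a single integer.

Answer: 7

Derivation:
t=0: arr=0 -> substrate=0 bound=0 product=0
t=1: arr=0 -> substrate=0 bound=0 product=0
t=2: arr=0 -> substrate=0 bound=0 product=0
t=3: arr=1 -> substrate=0 bound=1 product=0
t=4: arr=0 -> substrate=0 bound=1 product=0
t=5: arr=2 -> substrate=0 bound=3 product=0
t=6: arr=0 -> substrate=0 bound=2 product=1
t=7: arr=2 -> substrate=1 bound=3 product=1
t=8: arr=3 -> substrate=2 bound=3 product=3
t=9: arr=0 -> substrate=2 bound=3 product=3
t=10: arr=1 -> substrate=2 bound=3 product=4
t=11: arr=0 -> substrate=0 bound=3 product=6
t=12: arr=0 -> substrate=0 bound=3 product=6
t=13: arr=2 -> substrate=1 bound=3 product=7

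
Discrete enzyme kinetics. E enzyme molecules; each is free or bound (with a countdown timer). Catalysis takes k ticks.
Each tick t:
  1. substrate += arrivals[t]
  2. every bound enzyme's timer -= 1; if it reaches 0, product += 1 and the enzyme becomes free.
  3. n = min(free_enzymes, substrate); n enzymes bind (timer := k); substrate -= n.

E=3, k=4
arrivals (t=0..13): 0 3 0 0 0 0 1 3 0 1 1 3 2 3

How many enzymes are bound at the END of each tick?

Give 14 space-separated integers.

t=0: arr=0 -> substrate=0 bound=0 product=0
t=1: arr=3 -> substrate=0 bound=3 product=0
t=2: arr=0 -> substrate=0 bound=3 product=0
t=3: arr=0 -> substrate=0 bound=3 product=0
t=4: arr=0 -> substrate=0 bound=3 product=0
t=5: arr=0 -> substrate=0 bound=0 product=3
t=6: arr=1 -> substrate=0 bound=1 product=3
t=7: arr=3 -> substrate=1 bound=3 product=3
t=8: arr=0 -> substrate=1 bound=3 product=3
t=9: arr=1 -> substrate=2 bound=3 product=3
t=10: arr=1 -> substrate=2 bound=3 product=4
t=11: arr=3 -> substrate=3 bound=3 product=6
t=12: arr=2 -> substrate=5 bound=3 product=6
t=13: arr=3 -> substrate=8 bound=3 product=6

Answer: 0 3 3 3 3 0 1 3 3 3 3 3 3 3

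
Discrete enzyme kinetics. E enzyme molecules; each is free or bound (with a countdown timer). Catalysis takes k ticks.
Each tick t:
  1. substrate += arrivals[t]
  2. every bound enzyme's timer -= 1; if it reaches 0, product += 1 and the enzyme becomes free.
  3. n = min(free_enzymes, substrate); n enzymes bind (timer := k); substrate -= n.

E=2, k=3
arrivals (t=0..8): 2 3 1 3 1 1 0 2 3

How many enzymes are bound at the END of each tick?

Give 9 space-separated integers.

Answer: 2 2 2 2 2 2 2 2 2

Derivation:
t=0: arr=2 -> substrate=0 bound=2 product=0
t=1: arr=3 -> substrate=3 bound=2 product=0
t=2: arr=1 -> substrate=4 bound=2 product=0
t=3: arr=3 -> substrate=5 bound=2 product=2
t=4: arr=1 -> substrate=6 bound=2 product=2
t=5: arr=1 -> substrate=7 bound=2 product=2
t=6: arr=0 -> substrate=5 bound=2 product=4
t=7: arr=2 -> substrate=7 bound=2 product=4
t=8: arr=3 -> substrate=10 bound=2 product=4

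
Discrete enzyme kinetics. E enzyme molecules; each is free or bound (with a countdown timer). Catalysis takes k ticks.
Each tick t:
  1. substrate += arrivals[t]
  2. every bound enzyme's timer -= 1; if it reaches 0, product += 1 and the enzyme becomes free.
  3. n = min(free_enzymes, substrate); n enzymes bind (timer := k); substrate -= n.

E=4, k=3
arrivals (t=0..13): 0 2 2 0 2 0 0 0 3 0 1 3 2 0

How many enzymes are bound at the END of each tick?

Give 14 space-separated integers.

Answer: 0 2 4 4 4 2 2 0 3 3 4 4 4 4

Derivation:
t=0: arr=0 -> substrate=0 bound=0 product=0
t=1: arr=2 -> substrate=0 bound=2 product=0
t=2: arr=2 -> substrate=0 bound=4 product=0
t=3: arr=0 -> substrate=0 bound=4 product=0
t=4: arr=2 -> substrate=0 bound=4 product=2
t=5: arr=0 -> substrate=0 bound=2 product=4
t=6: arr=0 -> substrate=0 bound=2 product=4
t=7: arr=0 -> substrate=0 bound=0 product=6
t=8: arr=3 -> substrate=0 bound=3 product=6
t=9: arr=0 -> substrate=0 bound=3 product=6
t=10: arr=1 -> substrate=0 bound=4 product=6
t=11: arr=3 -> substrate=0 bound=4 product=9
t=12: arr=2 -> substrate=2 bound=4 product=9
t=13: arr=0 -> substrate=1 bound=4 product=10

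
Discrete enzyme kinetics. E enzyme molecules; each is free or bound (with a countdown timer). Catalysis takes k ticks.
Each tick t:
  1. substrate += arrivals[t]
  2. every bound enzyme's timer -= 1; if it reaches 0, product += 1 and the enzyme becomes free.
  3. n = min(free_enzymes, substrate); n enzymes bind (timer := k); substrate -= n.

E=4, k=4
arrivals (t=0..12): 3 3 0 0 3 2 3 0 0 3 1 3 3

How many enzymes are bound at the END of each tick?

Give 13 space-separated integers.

Answer: 3 4 4 4 4 4 4 4 4 4 4 4 4

Derivation:
t=0: arr=3 -> substrate=0 bound=3 product=0
t=1: arr=3 -> substrate=2 bound=4 product=0
t=2: arr=0 -> substrate=2 bound=4 product=0
t=3: arr=0 -> substrate=2 bound=4 product=0
t=4: arr=3 -> substrate=2 bound=4 product=3
t=5: arr=2 -> substrate=3 bound=4 product=4
t=6: arr=3 -> substrate=6 bound=4 product=4
t=7: arr=0 -> substrate=6 bound=4 product=4
t=8: arr=0 -> substrate=3 bound=4 product=7
t=9: arr=3 -> substrate=5 bound=4 product=8
t=10: arr=1 -> substrate=6 bound=4 product=8
t=11: arr=3 -> substrate=9 bound=4 product=8
t=12: arr=3 -> substrate=9 bound=4 product=11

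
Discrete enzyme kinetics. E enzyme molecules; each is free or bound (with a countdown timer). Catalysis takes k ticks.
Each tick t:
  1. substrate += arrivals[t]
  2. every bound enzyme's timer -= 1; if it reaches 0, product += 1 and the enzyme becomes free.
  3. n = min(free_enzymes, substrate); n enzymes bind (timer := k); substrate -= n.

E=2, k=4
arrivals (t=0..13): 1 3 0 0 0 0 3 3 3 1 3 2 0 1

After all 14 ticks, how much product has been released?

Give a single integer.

t=0: arr=1 -> substrate=0 bound=1 product=0
t=1: arr=3 -> substrate=2 bound=2 product=0
t=2: arr=0 -> substrate=2 bound=2 product=0
t=3: arr=0 -> substrate=2 bound=2 product=0
t=4: arr=0 -> substrate=1 bound=2 product=1
t=5: arr=0 -> substrate=0 bound=2 product=2
t=6: arr=3 -> substrate=3 bound=2 product=2
t=7: arr=3 -> substrate=6 bound=2 product=2
t=8: arr=3 -> substrate=8 bound=2 product=3
t=9: arr=1 -> substrate=8 bound=2 product=4
t=10: arr=3 -> substrate=11 bound=2 product=4
t=11: arr=2 -> substrate=13 bound=2 product=4
t=12: arr=0 -> substrate=12 bound=2 product=5
t=13: arr=1 -> substrate=12 bound=2 product=6

Answer: 6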